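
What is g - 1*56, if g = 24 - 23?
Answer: -55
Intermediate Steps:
g = 1
g - 1*56 = 1 - 1*56 = 1 - 56 = -55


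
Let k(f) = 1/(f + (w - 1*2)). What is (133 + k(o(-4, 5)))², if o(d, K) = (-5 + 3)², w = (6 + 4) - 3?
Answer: 1435204/81 ≈ 17719.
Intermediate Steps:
w = 7 (w = 10 - 3 = 7)
o(d, K) = 4 (o(d, K) = (-2)² = 4)
k(f) = 1/(5 + f) (k(f) = 1/(f + (7 - 1*2)) = 1/(f + (7 - 2)) = 1/(f + 5) = 1/(5 + f))
(133 + k(o(-4, 5)))² = (133 + 1/(5 + 4))² = (133 + 1/9)² = (133 + ⅑)² = (1198/9)² = 1435204/81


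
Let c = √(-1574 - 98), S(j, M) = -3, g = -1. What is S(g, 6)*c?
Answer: -6*I*√418 ≈ -122.67*I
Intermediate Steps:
c = 2*I*√418 (c = √(-1672) = 2*I*√418 ≈ 40.89*I)
S(g, 6)*c = -6*I*√418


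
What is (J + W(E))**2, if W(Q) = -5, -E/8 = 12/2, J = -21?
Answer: 676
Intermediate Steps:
E = -48 (E = -96/2 = -8*6 = -48)
(J + W(E))**2 = (-21 - 5)**2 = (-26)**2 = 676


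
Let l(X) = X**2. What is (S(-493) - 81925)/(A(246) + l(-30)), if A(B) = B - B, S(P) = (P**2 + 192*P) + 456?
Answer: 1859/25 ≈ 74.360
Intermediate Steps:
S(P) = 456 + P**2 + 192*P
A(B) = 0
(S(-493) - 81925)/(A(246) + l(-30)) = ((456 + (-493)**2 + 192*(-493)) - 81925)/(0 + (-30)**2) = ((456 + 243049 - 94656) - 81925)/(0 + 900) = (148849 - 81925)/900 = 66924*(1/900) = 1859/25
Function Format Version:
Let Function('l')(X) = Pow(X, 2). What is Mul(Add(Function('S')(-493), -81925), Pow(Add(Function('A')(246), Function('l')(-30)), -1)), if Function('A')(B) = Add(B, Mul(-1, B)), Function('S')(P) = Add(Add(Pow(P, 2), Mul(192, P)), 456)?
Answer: Rational(1859, 25) ≈ 74.360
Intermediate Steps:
Function('S')(P) = Add(456, Pow(P, 2), Mul(192, P))
Function('A')(B) = 0
Mul(Add(Function('S')(-493), -81925), Pow(Add(Function('A')(246), Function('l')(-30)), -1)) = Mul(Add(Add(456, Pow(-493, 2), Mul(192, -493)), -81925), Pow(Add(0, Pow(-30, 2)), -1)) = Mul(Add(Add(456, 243049, -94656), -81925), Pow(Add(0, 900), -1)) = Mul(Add(148849, -81925), Pow(900, -1)) = Mul(66924, Rational(1, 900)) = Rational(1859, 25)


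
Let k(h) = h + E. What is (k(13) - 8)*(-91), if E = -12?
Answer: 637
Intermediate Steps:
k(h) = -12 + h (k(h) = h - 12 = -12 + h)
(k(13) - 8)*(-91) = ((-12 + 13) - 8)*(-91) = (1 - 8)*(-91) = -7*(-91) = 637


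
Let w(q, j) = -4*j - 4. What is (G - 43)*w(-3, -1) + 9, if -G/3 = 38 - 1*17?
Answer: 9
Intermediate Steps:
G = -63 (G = -3*(38 - 1*17) = -3*(38 - 17) = -3*21 = -63)
w(q, j) = -4 - 4*j
(G - 43)*w(-3, -1) + 9 = (-63 - 43)*(-4 - 4*(-1)) + 9 = -106*(-4 + 4) + 9 = -106*0 + 9 = 0 + 9 = 9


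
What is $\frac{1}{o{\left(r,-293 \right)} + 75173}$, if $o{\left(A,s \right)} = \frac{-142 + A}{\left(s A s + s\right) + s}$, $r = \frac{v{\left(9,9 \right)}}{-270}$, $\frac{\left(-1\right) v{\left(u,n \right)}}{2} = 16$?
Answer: $\frac{647237}{48654737424} \approx 1.3303 \cdot 10^{-5}$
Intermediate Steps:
$v{\left(u,n \right)} = -32$ ($v{\left(u,n \right)} = \left(-2\right) 16 = -32$)
$r = \frac{16}{135}$ ($r = - \frac{32}{-270} = \left(-32\right) \left(- \frac{1}{270}\right) = \frac{16}{135} \approx 0.11852$)
$o{\left(A,s \right)} = \frac{-142 + A}{2 s + A s^{2}}$ ($o{\left(A,s \right)} = \frac{-142 + A}{\left(A s s + s\right) + s} = \frac{-142 + A}{\left(A s^{2} + s\right) + s} = \frac{-142 + A}{\left(s + A s^{2}\right) + s} = \frac{-142 + A}{2 s + A s^{2}}$)
$\frac{1}{o{\left(r,-293 \right)} + 75173} = \frac{1}{\frac{-142 + \frac{16}{135}}{\left(-293\right) \left(2 + \frac{16}{135} \left(-293\right)\right)} + 75173} = \frac{1}{\left(- \frac{1}{293}\right) \frac{1}{2 - \frac{4688}{135}} \left(- \frac{19154}{135}\right) + 75173} = \frac{1}{\left(- \frac{1}{293}\right) \frac{1}{- \frac{4418}{135}} \left(- \frac{19154}{135}\right) + 75173} = \frac{1}{\left(- \frac{1}{293}\right) \left(- \frac{135}{4418}\right) \left(- \frac{19154}{135}\right) + 75173} = \frac{1}{- \frac{9577}{647237} + 75173} = \frac{1}{\frac{48654737424}{647237}} = \frac{647237}{48654737424}$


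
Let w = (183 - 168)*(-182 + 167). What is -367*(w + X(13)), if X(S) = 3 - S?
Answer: 86245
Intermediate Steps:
w = -225 (w = 15*(-15) = -225)
-367*(w + X(13)) = -367*(-225 + (3 - 1*13)) = -367*(-225 + (3 - 13)) = -367*(-225 - 10) = -367*(-235) = 86245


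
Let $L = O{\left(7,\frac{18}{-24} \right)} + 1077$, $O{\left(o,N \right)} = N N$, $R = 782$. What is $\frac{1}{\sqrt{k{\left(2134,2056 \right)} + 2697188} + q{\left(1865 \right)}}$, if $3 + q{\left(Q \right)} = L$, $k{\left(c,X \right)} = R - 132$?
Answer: $- \frac{25008}{35913389} + \frac{256 \sqrt{2697838}}{395047279} \approx 0.00036804$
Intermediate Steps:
$k{\left(c,X \right)} = 650$ ($k{\left(c,X \right)} = 782 - 132 = 650$)
$O{\left(o,N \right)} = N^{2}$
$L = \frac{17241}{16}$ ($L = \left(\frac{18}{-24}\right)^{2} + 1077 = \left(18 \left(- \frac{1}{24}\right)\right)^{2} + 1077 = \left(- \frac{3}{4}\right)^{2} + 1077 = \frac{9}{16} + 1077 = \frac{17241}{16} \approx 1077.6$)
$q{\left(Q \right)} = \frac{17193}{16}$ ($q{\left(Q \right)} = -3 + \frac{17241}{16} = \frac{17193}{16}$)
$\frac{1}{\sqrt{k{\left(2134,2056 \right)} + 2697188} + q{\left(1865 \right)}} = \frac{1}{\sqrt{650 + 2697188} + \frac{17193}{16}} = \frac{1}{\sqrt{2697838} + \frac{17193}{16}} = \frac{1}{\frac{17193}{16} + \sqrt{2697838}}$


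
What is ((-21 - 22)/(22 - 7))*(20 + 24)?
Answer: -1892/15 ≈ -126.13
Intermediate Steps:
((-21 - 22)/(22 - 7))*(20 + 24) = -43/15*44 = -1892/15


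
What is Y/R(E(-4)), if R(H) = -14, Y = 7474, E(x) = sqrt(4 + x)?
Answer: -3737/7 ≈ -533.86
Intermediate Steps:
Y/R(E(-4)) = 7474/(-14) = 7474*(-1/14) = -3737/7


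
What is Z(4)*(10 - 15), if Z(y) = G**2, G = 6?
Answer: -180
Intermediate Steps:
Z(y) = 36 (Z(y) = 6**2 = 36)
Z(4)*(10 - 15) = 36*(10 - 15) = 36*(-5) = -180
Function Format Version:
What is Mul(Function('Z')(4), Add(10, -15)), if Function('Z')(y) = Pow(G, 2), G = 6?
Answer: -180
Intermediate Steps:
Function('Z')(y) = 36 (Function('Z')(y) = Pow(6, 2) = 36)
Mul(Function('Z')(4), Add(10, -15)) = Mul(36, Add(10, -15)) = Mul(36, -5) = -180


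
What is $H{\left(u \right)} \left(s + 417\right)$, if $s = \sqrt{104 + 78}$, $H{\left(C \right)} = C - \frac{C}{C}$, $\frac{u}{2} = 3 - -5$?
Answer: $6255 + 15 \sqrt{182} \approx 6457.4$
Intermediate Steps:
$u = 16$ ($u = 2 \left(3 - -5\right) = 2 \left(3 + 5\right) = 2 \cdot 8 = 16$)
$H{\left(C \right)} = -1 + C$ ($H{\left(C \right)} = C - 1 = -1 + C$)
$s = \sqrt{182} \approx 13.491$
$H{\left(u \right)} \left(s + 417\right) = \left(-1 + 16\right) \left(\sqrt{182} + 417\right) = 15 \left(417 + \sqrt{182}\right) = 6255 + 15 \sqrt{182}$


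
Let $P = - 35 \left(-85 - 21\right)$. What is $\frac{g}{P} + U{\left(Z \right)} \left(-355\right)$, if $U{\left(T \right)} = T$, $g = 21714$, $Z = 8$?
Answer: $- \frac{751049}{265} \approx -2834.1$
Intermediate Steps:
$P = 3710$ ($P = \left(-35\right) \left(-106\right) = 3710$)
$\frac{g}{P} + U{\left(Z \right)} \left(-355\right) = \frac{21714}{3710} + 8 \left(-355\right) = 21714 \cdot \frac{1}{3710} - 2840 = \frac{1551}{265} - 2840 = - \frac{751049}{265}$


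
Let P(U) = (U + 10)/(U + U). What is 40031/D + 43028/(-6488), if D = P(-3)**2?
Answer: 2336963059/79478 ≈ 29404.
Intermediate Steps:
P(U) = (10 + U)/(2*U) (P(U) = (10 + U)/((2*U)) = (10 + U)*(1/(2*U)) = (10 + U)/(2*U))
D = 49/36 (D = ((1/2)*(10 - 3)/(-3))**2 = ((1/2)*(-1/3)*7)**2 = (-7/6)**2 = 49/36 ≈ 1.3611)
40031/D + 43028/(-6488) = 40031/(49/36) + 43028/(-6488) = 40031*(36/49) + 43028*(-1/6488) = 1441116/49 - 10757/1622 = 2336963059/79478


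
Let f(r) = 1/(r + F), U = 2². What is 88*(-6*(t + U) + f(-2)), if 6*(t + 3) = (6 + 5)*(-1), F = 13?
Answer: 448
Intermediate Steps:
U = 4
f(r) = 1/(13 + r) (f(r) = 1/(r + 13) = 1/(13 + r))
t = -29/6 (t = -3 + ((6 + 5)*(-1))/6 = -3 + (11*(-1))/6 = -3 + (⅙)*(-11) = -3 - 11/6 = -29/6 ≈ -4.8333)
88*(-6*(t + U) + f(-2)) = 88*(-6*(-29/6 + 4) + 1/(13 - 2)) = 88*(-6*(-⅚) + 1/11) = 88*(5 + 1/11) = 88*(56/11) = 448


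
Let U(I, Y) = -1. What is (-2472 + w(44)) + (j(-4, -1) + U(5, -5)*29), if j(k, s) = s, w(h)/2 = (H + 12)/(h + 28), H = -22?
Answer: -45041/18 ≈ -2502.3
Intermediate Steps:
w(h) = -20/(28 + h) (w(h) = 2*((-22 + 12)/(h + 28)) = 2*(-10/(28 + h)) = -20/(28 + h))
(-2472 + w(44)) + (j(-4, -1) + U(5, -5)*29) = (-2472 - 20/(28 + 44)) + (-1 - 1*29) = (-2472 - 20/72) + (-1 - 29) = (-2472 - 20*1/72) - 30 = (-2472 - 5/18) - 30 = -44501/18 - 30 = -45041/18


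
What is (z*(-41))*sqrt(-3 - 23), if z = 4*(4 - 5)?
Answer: 164*I*sqrt(26) ≈ 836.24*I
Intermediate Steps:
z = -4 (z = 4*(-1) = -4)
(z*(-41))*sqrt(-3 - 23) = (-4*(-41))*sqrt(-3 - 23) = 164*sqrt(-26) = 164*(I*sqrt(26)) = 164*I*sqrt(26)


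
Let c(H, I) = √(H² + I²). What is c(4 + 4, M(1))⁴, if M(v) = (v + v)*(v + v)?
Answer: 6400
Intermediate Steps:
M(v) = 4*v² (M(v) = (2*v)*(2*v) = 4*v²)
c(4 + 4, M(1))⁴ = (√((4 + 4)² + (4*1²)²))⁴ = (√(8² + (4*1)²))⁴ = (√(64 + 4²))⁴ = (√(64 + 16))⁴ = (√80)⁴ = (4*√5)⁴ = 6400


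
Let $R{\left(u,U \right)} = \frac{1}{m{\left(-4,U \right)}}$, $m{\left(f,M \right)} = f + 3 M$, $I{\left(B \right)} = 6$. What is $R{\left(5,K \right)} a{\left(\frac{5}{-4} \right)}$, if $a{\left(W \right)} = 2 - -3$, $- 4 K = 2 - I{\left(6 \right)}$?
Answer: $-5$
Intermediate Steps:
$K = 1$ ($K = - \frac{2 - 6}{4} = \left(- \frac{1}{4}\right) \left(-4\right) = 1$)
$R{\left(u,U \right)} = \frac{1}{-4 + 3 U}$
$a{\left(W \right)} = 5$ ($a{\left(W \right)} = 2 + 3 = 5$)
$R{\left(5,K \right)} a{\left(\frac{5}{-4} \right)} = \frac{1}{-4 + 3 \cdot 1} \cdot 5 = \frac{1}{-4 + 3} \cdot 5 = \frac{1}{-1} \cdot 5 = \left(-1\right) 5 = -5$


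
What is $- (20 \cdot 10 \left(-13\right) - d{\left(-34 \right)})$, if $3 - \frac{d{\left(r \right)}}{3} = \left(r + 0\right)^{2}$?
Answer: $-859$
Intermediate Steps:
$d{\left(r \right)} = 9 - 3 r^{2}$ ($d{\left(r \right)} = 9 - 3 \left(r + 0\right)^{2} = 9 - 3 r^{2}$)
$- (20 \cdot 10 \left(-13\right) - d{\left(-34 \right)}) = - (20 \cdot 10 \left(-13\right) - \left(9 - 3 \left(-34\right)^{2}\right)) = - (200 \left(-13\right) - \left(9 - 3468\right)) = - (-2600 - \left(9 - 3468\right)) = - (-2600 - -3459) = - (-2600 + 3459) = \left(-1\right) 859 = -859$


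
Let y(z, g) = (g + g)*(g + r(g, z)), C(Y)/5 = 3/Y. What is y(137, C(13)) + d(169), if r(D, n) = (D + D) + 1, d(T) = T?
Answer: 30301/169 ≈ 179.30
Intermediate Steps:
r(D, n) = 1 + 2*D (r(D, n) = 2*D + 1 = 1 + 2*D)
C(Y) = 15/Y (C(Y) = 5*(3/Y) = 15/Y)
y(z, g) = 2*g*(1 + 3*g) (y(z, g) = (g + g)*(g + (1 + 2*g)) = (2*g)*(1 + 3*g) = 2*g*(1 + 3*g))
y(137, C(13)) + d(169) = 2*(15/13)*(1 + 3*(15/13)) + 169 = 2*(15/13)*(1 + 45/13) + 169 = 2*(15/13)*(58/13) + 169 = 1740/169 + 169 = 30301/169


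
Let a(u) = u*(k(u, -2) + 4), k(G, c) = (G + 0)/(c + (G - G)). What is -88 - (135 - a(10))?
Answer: -233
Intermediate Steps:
k(G, c) = G/c (k(G, c) = G/(c + 0) = G/c)
a(u) = u*(4 - u/2) (a(u) = u*(u/(-2) + 4) = u*(u*(-½) + 4) = u*(-u/2 + 4) = u*(4 - u/2))
-88 - (135 - a(10)) = -88 - (135 - 10*(8 - 1*10)/2) = -88 - (135 - 10*(8 - 10)/2) = -88 - (135 - 10*(-2)/2) = -88 - (135 - 1*(-10)) = -88 - (135 + 10) = -88 - 1*145 = -88 - 145 = -233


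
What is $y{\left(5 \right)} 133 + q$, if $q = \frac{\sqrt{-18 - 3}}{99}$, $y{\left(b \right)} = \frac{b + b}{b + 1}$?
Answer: $\frac{665}{3} + \frac{i \sqrt{21}}{99} \approx 221.67 + 0.046289 i$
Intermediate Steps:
$y{\left(b \right)} = \frac{2 b}{1 + b}$
$q = \frac{i \sqrt{21}}{99}$ ($q = \sqrt{-21} \cdot \frac{1}{99} = i \sqrt{21} \cdot \frac{1}{99} = \frac{i \sqrt{21}}{99} \approx 0.046289 i$)
$y{\left(5 \right)} 133 + q = 2 \cdot 5 \frac{1}{1 + 5} \cdot 133 + \frac{i \sqrt{21}}{99} = 2 \cdot 5 \cdot \frac{1}{6} \cdot 133 + \frac{i \sqrt{21}}{99} = \frac{5}{3} \cdot 133 + \frac{i \sqrt{21}}{99} = \frac{665}{3} + \frac{i \sqrt{21}}{99}$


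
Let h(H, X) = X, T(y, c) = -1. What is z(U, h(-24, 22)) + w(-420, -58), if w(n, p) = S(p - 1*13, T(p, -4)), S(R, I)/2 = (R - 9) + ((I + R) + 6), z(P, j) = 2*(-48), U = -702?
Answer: -388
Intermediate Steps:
z(P, j) = -96
S(R, I) = -6 + 2*I + 4*R (S(R, I) = 2*((R - 9) + ((I + R) + 6)) = 2*((-9 + R) + (6 + I + R)) = 2*(-3 + I + 2*R) = -6 + 2*I + 4*R)
w(n, p) = -60 + 4*p (w(n, p) = -6 + 2*(-1) + 4*(p - 1*13) = -6 - 2 + 4*(p - 13) = -6 - 2 + 4*(-13 + p) = -6 - 2 + (-52 + 4*p) = -60 + 4*p)
z(U, h(-24, 22)) + w(-420, -58) = -96 + (-60 + 4*(-58)) = -96 + (-60 - 232) = -96 - 292 = -388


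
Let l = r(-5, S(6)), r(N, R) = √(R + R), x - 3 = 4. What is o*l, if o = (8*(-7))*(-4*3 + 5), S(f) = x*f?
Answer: 784*√21 ≈ 3592.7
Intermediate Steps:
x = 7 (x = 3 + 4 = 7)
S(f) = 7*f
r(N, R) = √2*√R (r(N, R) = √(2*R) = √2*√R)
l = 2*√21 (l = √2*√(7*6) = √2*√42 = 2*√21 ≈ 9.1651)
o = 392 (o = -56*(-12 + 5) = -56*(-7) = 392)
o*l = 392*(2*√21) = 784*√21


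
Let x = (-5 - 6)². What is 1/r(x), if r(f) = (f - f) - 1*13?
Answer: -1/13 ≈ -0.076923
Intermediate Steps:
x = 121 (x = (-11)² = 121)
r(f) = -13 (r(f) = 0 - 13 = -13)
1/r(x) = 1/(-13) = -1/13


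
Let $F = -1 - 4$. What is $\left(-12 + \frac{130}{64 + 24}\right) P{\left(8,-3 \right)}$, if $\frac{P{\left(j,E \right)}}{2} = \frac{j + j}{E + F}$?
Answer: $\frac{463}{11} \approx 42.091$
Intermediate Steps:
$F = -5$
$P{\left(j,E \right)} = \frac{4 j}{-5 + E}$ ($P{\left(j,E \right)} = 2 \frac{j + j}{E - 5} = 2 \frac{2 j}{-5 + E} = \frac{4 j}{-5 + E}$)
$\left(-12 + \frac{130}{64 + 24}\right) P{\left(8,-3 \right)} = \left(-12 + \frac{130}{64 + 24}\right) 4 \cdot 8 \frac{1}{-5 - 3} = \left(-12 + \frac{130}{88}\right) 4 \cdot 8 \frac{1}{-8} = \left(-12 + 130 \cdot \frac{1}{88}\right) 4 \cdot 8 \left(- \frac{1}{8}\right) = \left(-12 + \frac{65}{44}\right) \left(-4\right) = \left(- \frac{463}{44}\right) \left(-4\right) = \frac{463}{11}$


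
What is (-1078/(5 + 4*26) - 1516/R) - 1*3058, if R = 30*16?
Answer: -40169311/13080 ≈ -3071.0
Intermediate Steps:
R = 480
(-1078/(5 + 4*26) - 1516/R) - 1*3058 = (-1078/(5 + 4*26) - 1516/480) - 1*3058 = (-1078/(5 + 104) - 1516*1/480) - 3058 = (-1078/109 - 379/120) - 3058 = -170671/13080 - 3058 = -40169311/13080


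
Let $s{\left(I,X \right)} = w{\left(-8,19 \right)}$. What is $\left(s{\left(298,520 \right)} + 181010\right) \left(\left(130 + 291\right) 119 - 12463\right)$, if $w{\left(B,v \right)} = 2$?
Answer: $6812567632$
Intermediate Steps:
$s{\left(I,X \right)} = 2$
$\left(s{\left(298,520 \right)} + 181010\right) \left(\left(130 + 291\right) 119 - 12463\right) = \left(2 + 181010\right) \left(\left(130 + 291\right) 119 - 12463\right) = 181012 \left(421 \cdot 119 - 12463\right) = 181012 \left(50099 - 12463\right) = 181012 \cdot 37636 = 6812567632$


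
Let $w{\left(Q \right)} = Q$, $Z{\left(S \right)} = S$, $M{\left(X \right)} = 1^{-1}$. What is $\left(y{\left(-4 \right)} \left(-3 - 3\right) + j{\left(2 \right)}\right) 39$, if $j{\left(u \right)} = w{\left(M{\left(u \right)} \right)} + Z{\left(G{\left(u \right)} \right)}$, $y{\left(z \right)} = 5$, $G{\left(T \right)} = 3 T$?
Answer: $-897$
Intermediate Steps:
$M{\left(X \right)} = 1$
$j{\left(u \right)} = 1 + 3 u$
$\left(y{\left(-4 \right)} \left(-3 - 3\right) + j{\left(2 \right)}\right) 39 = \left(5 \left(-3 - 3\right) + \left(1 + 3 \cdot 2\right)\right) 39 = \left(5 \left(-6\right) + \left(1 + 6\right)\right) 39 = \left(-30 + 7\right) 39 = \left(-23\right) 39 = -897$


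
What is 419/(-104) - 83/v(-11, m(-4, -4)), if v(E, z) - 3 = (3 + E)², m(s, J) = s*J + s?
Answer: -36705/6968 ≈ -5.2677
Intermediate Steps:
m(s, J) = s + J*s (m(s, J) = J*s + s = s + J*s)
v(E, z) = 3 + (3 + E)²
419/(-104) - 83/v(-11, m(-4, -4)) = 419/(-104) - 83/(3 + (3 - 11)²) = 419*(-1/104) - 83/(3 + (-8)²) = -419/104 - 83/(3 + 64) = -419/104 - 83/67 = -36705/6968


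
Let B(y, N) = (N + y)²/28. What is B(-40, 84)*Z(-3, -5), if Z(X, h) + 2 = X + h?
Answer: -4840/7 ≈ -691.43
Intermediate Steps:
Z(X, h) = -2 + X + h (Z(X, h) = -2 + (X + h) = -2 + X + h)
B(y, N) = (N + y)²/28 (B(y, N) = (N + y)²*(1/28) = (N + y)²/28)
B(-40, 84)*Z(-3, -5) = ((84 - 40)²/28)*(-2 - 3 - 5) = ((1/28)*44²)*(-10) = ((1/28)*1936)*(-10) = (484/7)*(-10) = -4840/7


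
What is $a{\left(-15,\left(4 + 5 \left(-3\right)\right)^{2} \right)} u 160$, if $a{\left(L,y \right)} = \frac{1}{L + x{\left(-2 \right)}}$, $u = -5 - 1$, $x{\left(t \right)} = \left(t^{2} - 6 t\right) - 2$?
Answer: $960$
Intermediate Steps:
$x{\left(t \right)} = -2 + t^{2} - 6 t$
$u = -6$
$a{\left(L,y \right)} = \frac{1}{14 + L}$ ($a{\left(L,y \right)} = \frac{1}{L - \left(-10 - 4\right)} = \frac{1}{L + \left(-2 + 4 + 12\right)} = \frac{1}{L + 14} = \frac{1}{14 + L}$)
$a{\left(-15,\left(4 + 5 \left(-3\right)\right)^{2} \right)} u 160 = \frac{1}{14 - 15} \left(-6\right) 160 = \frac{1}{-1} \left(-6\right) 160 = \left(-1\right) \left(-6\right) 160 = 6 \cdot 160 = 960$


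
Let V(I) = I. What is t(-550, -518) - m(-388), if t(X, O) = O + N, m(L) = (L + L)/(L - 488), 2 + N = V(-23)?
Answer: -119111/219 ≈ -543.89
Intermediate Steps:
N = -25 (N = -2 - 23 = -25)
m(L) = 2*L/(-488 + L) (m(L) = (2*L)/(-488 + L) = 2*L/(-488 + L))
t(X, O) = -25 + O (t(X, O) = O - 25 = -25 + O)
t(-550, -518) - m(-388) = (-25 - 518) - 2*(-388)/(-488 - 388) = -543 - 2*(-388)/(-876) = -543 - 2*(-388)*(-1)/876 = -543 - 1*194/219 = -543 - 194/219 = -119111/219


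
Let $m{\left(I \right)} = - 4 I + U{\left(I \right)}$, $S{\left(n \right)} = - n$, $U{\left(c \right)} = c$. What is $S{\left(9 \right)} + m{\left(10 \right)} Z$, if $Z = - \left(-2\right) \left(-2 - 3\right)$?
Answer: $291$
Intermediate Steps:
$Z = -10$ ($Z = - \left(-2\right) \left(-5\right) = \left(-1\right) 10 = -10$)
$m{\left(I \right)} = - 3 I$ ($m{\left(I \right)} = - 4 I + I = - 3 I$)
$S{\left(9 \right)} + m{\left(10 \right)} Z = \left(-1\right) 9 + \left(-3\right) 10 \left(-10\right) = -9 - -300 = -9 + 300 = 291$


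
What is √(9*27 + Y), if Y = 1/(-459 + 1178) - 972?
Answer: 5*I*√15074554/719 ≈ 27.0*I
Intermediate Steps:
Y = -698867/719 (Y = 1/719 - 972 = -698867/719 ≈ -972.00)
√(9*27 + Y) = √(9*27 - 698867/719) = √(243 - 698867/719) = √(-524150/719) = 5*I*√15074554/719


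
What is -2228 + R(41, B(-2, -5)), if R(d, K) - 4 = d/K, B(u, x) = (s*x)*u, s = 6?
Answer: -133399/60 ≈ -2223.3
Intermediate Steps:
B(u, x) = 6*u*x (B(u, x) = (6*x)*u = 6*u*x)
R(d, K) = 4 + d/K
-2228 + R(41, B(-2, -5)) = -2228 + (4 + 41/((6*(-2)*(-5)))) = -2228 + (4 + 41/60) = -2228 + 281/60 = -133399/60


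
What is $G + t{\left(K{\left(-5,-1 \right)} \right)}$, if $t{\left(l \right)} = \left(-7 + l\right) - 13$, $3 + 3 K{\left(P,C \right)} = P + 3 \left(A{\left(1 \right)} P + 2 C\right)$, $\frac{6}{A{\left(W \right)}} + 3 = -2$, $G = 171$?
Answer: $\frac{457}{3} \approx 152.33$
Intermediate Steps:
$A{\left(W \right)} = - \frac{6}{5}$ ($A{\left(W \right)} = \frac{6}{-3 - 2} = \frac{6}{-5} = 6 \left(- \frac{1}{5}\right) = - \frac{6}{5}$)
$K{\left(P,C \right)} = -1 + 2 C - \frac{13 P}{15}$ ($K{\left(P,C \right)} = -1 + \frac{P + 3 \left(- \frac{6 P}{5} + 2 C\right)}{3} = -1 + \frac{P + 3 \left(2 C - \frac{6 P}{5}\right)}{3} = -1 + \frac{P + \left(6 C - \frac{18 P}{5}\right)}{3} = -1 + \frac{6 C - \frac{13 P}{5}}{3} = -1 + \left(2 C - \frac{13 P}{15}\right) = -1 + 2 C - \frac{13 P}{15}$)
$t{\left(l \right)} = -20 + l$
$G + t{\left(K{\left(-5,-1 \right)} \right)} = 171 - \frac{56}{3} = \frac{457}{3}$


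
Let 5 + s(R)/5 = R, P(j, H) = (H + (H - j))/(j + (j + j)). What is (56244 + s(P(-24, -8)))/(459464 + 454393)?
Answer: 505966/8224713 ≈ 0.061518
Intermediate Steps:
P(j, H) = (-j + 2*H)/(3*j) (P(j, H) = (-j + 2*H)/(j + 2*j) = (-j + 2*H)/((3*j)) = (-j + 2*H)*(1/(3*j)) = (-j + 2*H)/(3*j))
s(R) = -25 + 5*R
(56244 + s(P(-24, -8)))/(459464 + 454393) = (56244 + (-25 + 5*((1/3)*(-1*(-24) + 2*(-8))/(-24))))/(459464 + 454393) = (56244 + (-25 + 5*((1/3)*(-1/24)*(24 - 16))))/913857 = (56244 + (-25 + 5*((1/3)*(-1/24)*8)))*(1/913857) = (56244 + (-25 + 5*(-1/9)))*(1/913857) = (56244 + (-25 - 5/9))*(1/913857) = (56244 - 230/9)*(1/913857) = (505966/9)*(1/913857) = 505966/8224713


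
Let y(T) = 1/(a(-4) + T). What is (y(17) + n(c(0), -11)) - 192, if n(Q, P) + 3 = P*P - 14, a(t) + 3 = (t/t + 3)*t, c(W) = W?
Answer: -177/2 ≈ -88.500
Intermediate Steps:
a(t) = -3 + 4*t (a(t) = -3 + (t/t + 3)*t = -3 + (1 + 3)*t = -3 + 4*t)
y(T) = 1/(-19 + T) (y(T) = 1/((-3 + 4*(-4)) + T) = 1/((-3 - 16) + T) = 1/(-19 + T))
n(Q, P) = -17 + P² (n(Q, P) = -3 + (P*P - 14) = -3 + (P² - 14) = -3 + (-14 + P²) = -17 + P²)
(y(17) + n(c(0), -11)) - 192 = (1/(-19 + 17) + (-17 + (-11)²)) - 192 = (1/(-2) + (-17 + 121)) - 192 = (-½ + 104) - 192 = 207/2 - 192 = -177/2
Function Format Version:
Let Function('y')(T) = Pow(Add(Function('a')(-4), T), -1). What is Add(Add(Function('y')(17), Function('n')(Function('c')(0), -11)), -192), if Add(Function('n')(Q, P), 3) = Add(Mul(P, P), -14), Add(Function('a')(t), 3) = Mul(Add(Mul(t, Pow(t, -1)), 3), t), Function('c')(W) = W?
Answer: Rational(-177, 2) ≈ -88.500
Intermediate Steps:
Function('a')(t) = Add(-3, Mul(4, t)) (Function('a')(t) = Add(-3, Mul(Add(Mul(t, Pow(t, -1)), 3), t)) = Add(-3, Mul(Add(1, 3), t)) = Add(-3, Mul(4, t)))
Function('y')(T) = Pow(Add(-19, T), -1) (Function('y')(T) = Pow(Add(Add(-3, Mul(4, -4)), T), -1) = Pow(Add(Add(-3, -16), T), -1) = Pow(Add(-19, T), -1))
Function('n')(Q, P) = Add(-17, Pow(P, 2)) (Function('n')(Q, P) = Add(-3, Add(Mul(P, P), -14)) = Add(-3, Add(Pow(P, 2), -14)) = Add(-3, Add(-14, Pow(P, 2))) = Add(-17, Pow(P, 2)))
Add(Add(Function('y')(17), Function('n')(Function('c')(0), -11)), -192) = Add(Add(Pow(Add(-19, 17), -1), Add(-17, Pow(-11, 2))), -192) = Add(Add(Pow(-2, -1), Add(-17, 121)), -192) = Add(Add(Rational(-1, 2), 104), -192) = Add(Rational(207, 2), -192) = Rational(-177, 2)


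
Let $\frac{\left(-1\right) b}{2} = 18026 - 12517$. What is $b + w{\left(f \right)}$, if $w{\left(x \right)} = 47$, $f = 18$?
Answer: $-10971$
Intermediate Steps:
$b = -11018$ ($b = - 2 \left(18026 - 12517\right) = \left(-2\right) 5509 = -11018$)
$b + w{\left(f \right)} = -11018 + 47 = -10971$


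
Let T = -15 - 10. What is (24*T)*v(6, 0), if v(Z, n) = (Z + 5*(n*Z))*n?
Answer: 0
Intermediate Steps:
v(Z, n) = n*(Z + 5*Z*n) (v(Z, n) = (Z + 5*(Z*n))*n = (Z + 5*Z*n)*n = n*(Z + 5*Z*n))
T = -25
(24*T)*v(6, 0) = (24*(-25))*(6*0*(1 + 5*0)) = -3600*0*(1 + 0) = -3600*0 = -600*0 = 0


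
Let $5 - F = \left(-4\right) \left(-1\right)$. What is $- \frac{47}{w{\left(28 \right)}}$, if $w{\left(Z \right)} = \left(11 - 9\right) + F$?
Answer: $- \frac{47}{3} \approx -15.667$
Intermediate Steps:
$F = 1$ ($F = 5 - \left(-4\right) \left(-1\right) = 5 - 4 = 1$)
$w{\left(Z \right)} = 3$ ($w{\left(Z \right)} = \left(11 - 9\right) + 1 = 2 + 1 = 3$)
$- \frac{47}{w{\left(28 \right)}} = - \frac{47}{3}$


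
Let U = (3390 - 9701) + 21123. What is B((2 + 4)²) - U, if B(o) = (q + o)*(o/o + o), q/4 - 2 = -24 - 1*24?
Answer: -20288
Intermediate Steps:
q = -184 (q = 8 + 4*(-24 - 1*24) = 8 + 4*(-24 - 24) = 8 + 4*(-48) = 8 - 192 = -184)
B(o) = (1 + o)*(-184 + o) (B(o) = (-184 + o)*(o/o + o) = (-184 + o)*(1 + o) = (1 + o)*(-184 + o))
U = 14812 (U = -6311 + 21123 = 14812)
B((2 + 4)²) - U = (-184 + ((2 + 4)²)² - 183*(2 + 4)²) - 1*14812 = (-184 + (6²)² - 183*6²) - 14812 = (-184 + 36² - 183*36) - 14812 = (-184 + 1296 - 6588) - 14812 = -5476 - 14812 = -20288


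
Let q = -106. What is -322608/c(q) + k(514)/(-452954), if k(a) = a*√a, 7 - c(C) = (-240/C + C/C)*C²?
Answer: 107536/12223 - 257*√514/226477 ≈ 8.7721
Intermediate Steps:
c(C) = 7 - C²*(1 - 240/C) (c(C) = 7 - (-240/C + C/C)*C² = 7 - (-240/C + 1)*C² = 7 - (1 - 240/C)*C² = 7 - C²*(1 - 240/C))
k(a) = a^(3/2)
-322608/c(q) + k(514)/(-452954) = -322608/(7 - 1*(-106)² + 240*(-106)) + 514^(3/2)/(-452954) = -322608/(7 - 1*11236 - 25440) + (514*√514)*(-1/452954) = -322608/(7 - 11236 - 25440) - 257*√514/226477 = -322608/(-36669) - 257*√514/226477 = -322608*(-1/36669) - 257*√514/226477 = 107536/12223 - 257*√514/226477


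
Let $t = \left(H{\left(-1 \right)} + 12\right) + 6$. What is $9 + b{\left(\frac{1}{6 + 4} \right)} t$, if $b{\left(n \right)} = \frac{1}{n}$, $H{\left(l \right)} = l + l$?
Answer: $169$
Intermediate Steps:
$H{\left(l \right)} = 2 l$
$t = 16$ ($t = \left(2 \left(-1\right) + 12\right) + 6 = \left(-2 + 12\right) + 6 = 10 + 6 = 16$)
$9 + b{\left(\frac{1}{6 + 4} \right)} t = 9 + \frac{1}{\frac{1}{6 + 4}} \cdot 16 = 9 + \frac{1}{\frac{1}{10}} \cdot 16 = 9 + 10 \cdot 16 = 9 + 160 = 169$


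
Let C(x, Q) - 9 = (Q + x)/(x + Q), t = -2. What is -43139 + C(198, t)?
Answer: -43129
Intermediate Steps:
C(x, Q) = 10 (C(x, Q) = 9 + (Q + x)/(x + Q) = 9 + (Q + x)/(Q + x) = 9 + 1 = 10)
-43139 + C(198, t) = -43139 + 10 = -43129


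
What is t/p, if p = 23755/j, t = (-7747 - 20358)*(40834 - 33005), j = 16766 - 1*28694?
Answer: 524913217752/4751 ≈ 1.1048e+8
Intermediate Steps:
j = -11928 (j = 16766 - 28694 = -11928)
t = -220034045 (t = -28105*7829 = -220034045)
p = -23755/11928 (p = 23755/(-11928) = 23755*(-1/11928) = -23755/11928 ≈ -1.9915)
t/p = -220034045/(-23755/11928) = -220034045*(-11928/23755) = 524913217752/4751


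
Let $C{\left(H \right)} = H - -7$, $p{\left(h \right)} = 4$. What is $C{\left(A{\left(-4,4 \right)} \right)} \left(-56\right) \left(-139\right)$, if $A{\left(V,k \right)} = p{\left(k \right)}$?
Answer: $85624$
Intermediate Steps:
$A{\left(V,k \right)} = 4$
$C{\left(H \right)} = 7 + H$ ($C{\left(H \right)} = H + 7 = 7 + H$)
$C{\left(A{\left(-4,4 \right)} \right)} \left(-56\right) \left(-139\right) = \left(7 + 4\right) \left(-56\right) \left(-139\right) = 11 \left(-56\right) \left(-139\right) = \left(-616\right) \left(-139\right) = 85624$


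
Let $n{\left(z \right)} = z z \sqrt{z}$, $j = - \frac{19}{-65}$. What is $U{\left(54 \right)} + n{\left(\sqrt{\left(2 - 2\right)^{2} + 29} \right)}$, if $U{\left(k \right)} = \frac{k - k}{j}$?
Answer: $29 \sqrt[4]{29} \approx 67.297$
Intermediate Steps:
$j = \frac{19}{65}$ ($j = \left(-19\right) \left(- \frac{1}{65}\right) = \frac{19}{65} \approx 0.29231$)
$n{\left(z \right)} = z^{\frac{5}{2}}$ ($n{\left(z \right)} = z^{2} \sqrt{z} = z^{\frac{5}{2}}$)
$U{\left(k \right)} = 0$ ($U{\left(k \right)} = \frac{k - k}{\frac{19}{65}} = 0 \cdot \frac{65}{19} = 0$)
$U{\left(54 \right)} + n{\left(\sqrt{\left(2 - 2\right)^{2} + 29} \right)} = 0 + \left(\sqrt{\left(2 - 2\right)^{2} + 29}\right)^{\frac{5}{2}} = 0 + \left(\sqrt{0^{2} + 29}\right)^{\frac{5}{2}} = 0 + \left(\sqrt{0 + 29}\right)^{\frac{5}{2}} = 0 + \left(\sqrt{29}\right)^{\frac{5}{2}} = 0 + 29 \sqrt[4]{29} = 29 \sqrt[4]{29}$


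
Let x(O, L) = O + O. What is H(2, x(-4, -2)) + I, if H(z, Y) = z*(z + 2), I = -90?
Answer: -82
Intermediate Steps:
x(O, L) = 2*O
H(z, Y) = z*(2 + z)
H(2, x(-4, -2)) + I = 2*(2 + 2) - 90 = 2*4 - 90 = 8 - 90 = -82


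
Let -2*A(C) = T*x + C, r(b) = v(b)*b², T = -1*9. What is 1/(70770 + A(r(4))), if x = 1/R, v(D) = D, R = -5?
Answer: 10/707371 ≈ 1.4137e-5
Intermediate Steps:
x = -⅕ (x = 1/(-5) = -⅕ ≈ -0.20000)
T = -9
r(b) = b³ (r(b) = b*b² = b³)
A(C) = -9/10 - C/2 (A(C) = -(-9*(-⅕) + C)/2 = -(9/5 + C)/2 = -9/10 - C/2)
1/(70770 + A(r(4))) = 1/(70770 + (-9/10 - ½*4³)) = 1/(70770 + (-9/10 - ½*64)) = 1/(70770 + (-9/10 - 32)) = 1/(70770 - 329/10) = 1/(707371/10) = 10/707371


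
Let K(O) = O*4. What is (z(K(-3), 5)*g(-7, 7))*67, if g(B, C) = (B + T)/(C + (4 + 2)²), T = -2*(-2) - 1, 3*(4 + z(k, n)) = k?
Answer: 2144/43 ≈ 49.860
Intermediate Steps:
K(O) = 4*O
z(k, n) = -4 + k/3
T = 3 (T = 4 - 1 = 3)
g(B, C) = (3 + B)/(36 + C) (g(B, C) = (B + 3)/(C + (4 + 2)²) = (3 + B)/(C + 6²) = (3 + B)/(C + 36) = (3 + B)/(36 + C))
(z(K(-3), 5)*g(-7, 7))*67 = ((-4 + (4*(-3))/3)*((3 - 7)/(36 + 7)))*67 = ((-4 + (⅓)*(-12))*(-4/43))*67 = ((-4 - 4)*((1/43)*(-4)))*67 = -8*(-4/43)*67 = (32/43)*67 = 2144/43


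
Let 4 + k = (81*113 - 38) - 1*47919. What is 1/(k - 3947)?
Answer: -1/42755 ≈ -2.3389e-5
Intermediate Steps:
k = -38808 (k = -4 + ((81*113 - 38) - 1*47919) = -4 + ((9153 - 38) - 47919) = -4 + (9115 - 47919) = -4 - 38804 = -38808)
1/(k - 3947) = 1/(-38808 - 3947) = 1/(-42755) = -1/42755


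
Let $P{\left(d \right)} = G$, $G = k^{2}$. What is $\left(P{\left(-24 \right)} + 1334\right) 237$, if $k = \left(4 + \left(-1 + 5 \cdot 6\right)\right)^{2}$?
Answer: $281379435$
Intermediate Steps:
$k = 1089$ ($k = \left(4 + \left(-1 + 30\right)\right)^{2} = \left(4 + 29\right)^{2} = 33^{2} = 1089$)
$G = 1185921$ ($G = 1089^{2} = 1185921$)
$P{\left(d \right)} = 1185921$
$\left(P{\left(-24 \right)} + 1334\right) 237 = \left(1185921 + 1334\right) 237 = 1187255 \cdot 237 = 281379435$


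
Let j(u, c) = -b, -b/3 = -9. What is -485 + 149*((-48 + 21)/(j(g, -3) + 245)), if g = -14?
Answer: -109753/218 ≈ -503.45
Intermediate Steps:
b = 27 (b = -3*(-9) = 27)
j(u, c) = -27 (j(u, c) = -1*27 = -27)
-485 + 149*((-48 + 21)/(j(g, -3) + 245)) = -485 + 149*((-48 + 21)/(-27 + 245)) = -485 + 149*(-27/218) = -485 - 4023/218 = -109753/218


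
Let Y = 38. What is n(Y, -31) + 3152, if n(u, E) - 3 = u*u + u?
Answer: 4637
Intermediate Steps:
n(u, E) = 3 + u + u² (n(u, E) = 3 + (u*u + u) = 3 + (u² + u) = 3 + (u + u²) = 3 + u + u²)
n(Y, -31) + 3152 = (3 + 38 + 38²) + 3152 = (3 + 38 + 1444) + 3152 = 1485 + 3152 = 4637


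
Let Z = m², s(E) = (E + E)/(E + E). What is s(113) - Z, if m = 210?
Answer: -44099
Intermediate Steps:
s(E) = 1 (s(E) = (2*E)/((2*E)) = (2*E)*(1/(2*E)) = 1)
Z = 44100 (Z = 210² = 44100)
s(113) - Z = 1 - 1*44100 = 1 - 44100 = -44099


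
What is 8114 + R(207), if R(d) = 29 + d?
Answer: 8350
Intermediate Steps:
8114 + R(207) = 8114 + (29 + 207) = 8114 + 236 = 8350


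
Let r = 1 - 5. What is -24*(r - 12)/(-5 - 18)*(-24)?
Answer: 9216/23 ≈ 400.70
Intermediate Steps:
r = -4
-24*(r - 12)/(-5 - 18)*(-24) = -24*(-4 - 12)/(-5 - 18)*(-24) = -(-384)/(-23)*(-24) = -(-384)*(-1)/23*(-24) = -24*16/23*(-24) = -384/23*(-24) = 9216/23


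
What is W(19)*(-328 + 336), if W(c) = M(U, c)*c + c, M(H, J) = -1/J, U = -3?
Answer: 144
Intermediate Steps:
W(c) = -1 + c (W(c) = (-1/c)*c + c = -1 + c)
W(19)*(-328 + 336) = (-1 + 19)*(-328 + 336) = 18*8 = 144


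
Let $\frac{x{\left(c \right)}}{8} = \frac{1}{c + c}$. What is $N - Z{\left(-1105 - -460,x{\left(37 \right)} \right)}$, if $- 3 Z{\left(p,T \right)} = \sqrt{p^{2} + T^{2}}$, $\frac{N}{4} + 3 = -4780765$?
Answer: $-19123072 + \frac{\sqrt{569538241}}{111} \approx -1.9123 \cdot 10^{7}$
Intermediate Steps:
$N = -19123072$ ($N = -12 + 4 \left(-4780765\right) = -12 - 19123060 = -19123072$)
$x{\left(c \right)} = \frac{4}{c}$ ($x{\left(c \right)} = \frac{8}{c + c} = \frac{8}{2 c} = 8 \frac{1}{2 c} = \frac{4}{c}$)
$Z{\left(p,T \right)} = - \frac{\sqrt{T^{2} + p^{2}}}{3}$ ($Z{\left(p,T \right)} = - \frac{\sqrt{p^{2} + T^{2}}}{3} = - \frac{\sqrt{T^{2} + p^{2}}}{3}$)
$N - Z{\left(-1105 - -460,x{\left(37 \right)} \right)} = -19123072 - - \frac{\sqrt{\left(\frac{4}{37}\right)^{2} + \left(-1105 - -460\right)^{2}}}{3} = -19123072 - - \frac{\sqrt{\left(4 \cdot \frac{1}{37}\right)^{2} + \left(-1105 + 460\right)^{2}}}{3} = -19123072 - - \frac{\sqrt{\left(\frac{4}{37}\right)^{2} + \left(-645\right)^{2}}}{3} = -19123072 - - \frac{\sqrt{\frac{16}{1369} + 416025}}{3} = -19123072 - - \frac{\sqrt{\frac{569538241}{1369}}}{3} = -19123072 - - \frac{\frac{1}{37} \sqrt{569538241}}{3} = -19123072 - - \frac{\sqrt{569538241}}{111} = -19123072 + \frac{\sqrt{569538241}}{111}$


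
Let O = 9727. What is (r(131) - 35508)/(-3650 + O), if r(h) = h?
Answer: -35377/6077 ≈ -5.8215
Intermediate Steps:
(r(131) - 35508)/(-3650 + O) = (131 - 35508)/(-3650 + 9727) = -35377/6077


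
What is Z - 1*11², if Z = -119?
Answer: -240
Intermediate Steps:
Z - 1*11² = -119 - 1*11² = -119 - 1*121 = -119 - 121 = -240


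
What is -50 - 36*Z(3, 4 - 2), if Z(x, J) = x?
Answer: -158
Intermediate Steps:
-50 - 36*Z(3, 4 - 2) = -50 - 36*3 = -50 - 108 = -158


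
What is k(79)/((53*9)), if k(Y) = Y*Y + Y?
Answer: 6320/477 ≈ 13.249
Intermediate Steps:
k(Y) = Y + Y² (k(Y) = Y² + Y = Y + Y²)
k(79)/((53*9)) = (79*(1 + 79))/((53*9)) = (79*80)/477 = 6320*(1/477) = 6320/477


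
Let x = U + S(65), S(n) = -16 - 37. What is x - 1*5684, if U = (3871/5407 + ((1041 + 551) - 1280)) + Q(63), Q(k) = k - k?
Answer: -29329104/5407 ≈ -5424.3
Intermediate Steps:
S(n) = -53
Q(k) = 0
U = 1690855/5407 (U = (3871/5407 + ((1041 + 551) - 1280)) + 0 = (3871*(1/5407) + (1592 - 1280)) + 0 = (3871/5407 + 312) + 0 = 1690855/5407 + 0 = 1690855/5407 ≈ 312.72)
x = 1404284/5407 (x = 1690855/5407 - 53 = 1404284/5407 ≈ 259.72)
x - 1*5684 = 1404284/5407 - 1*5684 = 1404284/5407 - 5684 = -29329104/5407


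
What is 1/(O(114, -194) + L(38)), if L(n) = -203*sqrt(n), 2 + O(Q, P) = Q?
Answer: -8/110957 - 29*sqrt(38)/221914 ≈ -0.00087767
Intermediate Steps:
O(Q, P) = -2 + Q
1/(O(114, -194) + L(38)) = 1/((-2 + 114) - 203*sqrt(38)) = 1/(112 - 203*sqrt(38))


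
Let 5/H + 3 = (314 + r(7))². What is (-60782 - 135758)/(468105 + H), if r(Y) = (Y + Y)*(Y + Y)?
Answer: -5111946438/12175270619 ≈ -0.41986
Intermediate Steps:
r(Y) = 4*Y² (r(Y) = (2*Y)*(2*Y) = 4*Y²)
H = 5/260097 (H = 5/(-3 + (314 + 4*7²)²) = 5/(-3 + (314 + 4*49)²) = 5/(-3 + (314 + 196)²) = 5/(-3 + 510²) = 5/(-3 + 260100) = 5/260097 ≈ 1.9224e-5)
(-60782 - 135758)/(468105 + H) = (-60782 - 135758)/(468105 + 5/260097) = -196540/121752706190/260097 = -196540*260097/121752706190 = -5111946438/12175270619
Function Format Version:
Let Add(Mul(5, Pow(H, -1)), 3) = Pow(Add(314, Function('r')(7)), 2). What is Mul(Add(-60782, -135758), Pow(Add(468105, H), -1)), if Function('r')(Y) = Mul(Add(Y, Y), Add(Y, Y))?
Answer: Rational(-5111946438, 12175270619) ≈ -0.41986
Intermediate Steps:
Function('r')(Y) = Mul(4, Pow(Y, 2)) (Function('r')(Y) = Mul(Mul(2, Y), Mul(2, Y)) = Mul(4, Pow(Y, 2)))
H = Rational(5, 260097) (H = Mul(5, Pow(Add(-3, Pow(Add(314, Mul(4, Pow(7, 2))), 2)), -1)) = Mul(5, Pow(Add(-3, Pow(Add(314, Mul(4, 49)), 2)), -1)) = Mul(5, Pow(Add(-3, Pow(Add(314, 196), 2)), -1)) = Mul(5, Pow(Add(-3, Pow(510, 2)), -1)) = Mul(5, Pow(Add(-3, 260100), -1)) = Mul(5, Pow(260097, -1)) = Mul(5, Rational(1, 260097)) = Rational(5, 260097) ≈ 1.9224e-5)
Mul(Add(-60782, -135758), Pow(Add(468105, H), -1)) = Mul(Add(-60782, -135758), Pow(Add(468105, Rational(5, 260097)), -1)) = Mul(-196540, Pow(Rational(121752706190, 260097), -1)) = Mul(-196540, Rational(260097, 121752706190)) = Rational(-5111946438, 12175270619)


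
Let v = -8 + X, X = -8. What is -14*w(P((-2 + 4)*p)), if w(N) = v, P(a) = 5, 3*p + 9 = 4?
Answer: 224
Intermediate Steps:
p = -5/3 (p = -3 + (1/3)*4 = -3 + 4/3 = -5/3 ≈ -1.6667)
v = -16 (v = -8 - 8 = -16)
w(N) = -16
-14*w(P((-2 + 4)*p)) = -14*(-16) = 224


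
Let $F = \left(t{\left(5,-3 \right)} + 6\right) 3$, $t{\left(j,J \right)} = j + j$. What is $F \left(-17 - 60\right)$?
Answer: $-3696$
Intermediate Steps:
$t{\left(j,J \right)} = 2 j$
$F = 48$ ($F = \left(2 \cdot 5 + 6\right) 3 = \left(10 + 6\right) 3 = 16 \cdot 3 = 48$)
$F \left(-17 - 60\right) = 48 \left(-17 - 60\right) = 48 \left(-77\right) = -3696$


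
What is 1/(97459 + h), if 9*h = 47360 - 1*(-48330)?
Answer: 9/972821 ≈ 9.2514e-6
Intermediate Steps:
h = 95690/9 (h = (47360 - 1*(-48330))/9 = (47360 + 48330)/9 = (1/9)*95690 = 95690/9 ≈ 10632.)
1/(97459 + h) = 1/(97459 + 95690/9) = 1/(972821/9) = 9/972821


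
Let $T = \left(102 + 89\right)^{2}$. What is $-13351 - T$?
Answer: $-49832$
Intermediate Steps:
$T = 36481$ ($T = 191^{2} = 36481$)
$-13351 - T = -13351 - 36481 = -49832$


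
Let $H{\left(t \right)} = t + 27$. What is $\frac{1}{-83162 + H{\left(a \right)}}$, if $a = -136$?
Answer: $- \frac{1}{83271} \approx -1.2009 \cdot 10^{-5}$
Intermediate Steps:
$H{\left(t \right)} = 27 + t$
$\frac{1}{-83162 + H{\left(a \right)}} = \frac{1}{-83162 + \left(27 - 136\right)} = \frac{1}{-83162 - 109} = \frac{1}{-83271} = - \frac{1}{83271}$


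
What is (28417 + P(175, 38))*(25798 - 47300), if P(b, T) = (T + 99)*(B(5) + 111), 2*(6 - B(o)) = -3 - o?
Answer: -967460988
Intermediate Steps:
B(o) = 15/2 + o/2 (B(o) = 6 - (-3 - o)/2 = 6 + (3/2 + o/2) = 15/2 + o/2)
P(b, T) = 11979 + 121*T (P(b, T) = (T + 99)*((15/2 + (½)*5) + 111) = (99 + T)*((15/2 + 5/2) + 111) = (99 + T)*(10 + 111) = (99 + T)*121 = 11979 + 121*T)
(28417 + P(175, 38))*(25798 - 47300) = (28417 + (11979 + 121*38))*(25798 - 47300) = (28417 + (11979 + 4598))*(-21502) = (28417 + 16577)*(-21502) = 44994*(-21502) = -967460988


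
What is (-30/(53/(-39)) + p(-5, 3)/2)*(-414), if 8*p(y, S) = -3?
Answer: -3842127/424 ≈ -9061.6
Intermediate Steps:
p(y, S) = -3/8 (p(y, S) = (1/8)*(-3) = -3/8)
(-30/(53/(-39)) + p(-5, 3)/2)*(-414) = (-30/(53/(-39)) - 3/8/2)*(-414) = (-30/(53*(-1/39)) - 3/8*1/2)*(-414) = (-30/(-53/39) - 3/16)*(-414) = (-30*(-39/53) - 3/16)*(-414) = (1170/53 - 3/16)*(-414) = (18561/848)*(-414) = -3842127/424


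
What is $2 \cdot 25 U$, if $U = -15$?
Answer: $-750$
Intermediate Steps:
$2 \cdot 25 U = 2 \cdot 25 \left(-15\right) = 50 \left(-15\right) = -750$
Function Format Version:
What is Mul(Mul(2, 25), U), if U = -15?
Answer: -750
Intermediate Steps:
Mul(Mul(2, 25), U) = Mul(Mul(2, 25), -15) = Mul(50, -15) = -750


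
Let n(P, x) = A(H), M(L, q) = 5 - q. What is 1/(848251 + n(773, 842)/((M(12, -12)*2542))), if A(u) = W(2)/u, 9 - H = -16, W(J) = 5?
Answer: 216070/183281593571 ≈ 1.1789e-6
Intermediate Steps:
H = 25 (H = 9 - 1*(-16) = 9 + 16 = 25)
A(u) = 5/u
n(P, x) = ⅕ (n(P, x) = 5/25 = 5*(1/25) = ⅕)
1/(848251 + n(773, 842)/((M(12, -12)*2542))) = 1/(848251 + 1/(5*(((5 - 1*(-12))*2542)))) = 1/(848251 + 1/(5*(((5 + 12)*2542)))) = 1/(848251 + 1/(5*((17*2542)))) = 1/(848251 + (⅕)/43214) = 1/(848251 + (⅕)*(1/43214)) = 1/(848251 + 1/216070) = 1/(183281593571/216070) = 216070/183281593571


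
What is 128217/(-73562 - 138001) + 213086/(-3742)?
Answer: -7593483572/131944791 ≈ -57.550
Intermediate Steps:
128217/(-73562 - 138001) + 213086/(-3742) = 128217/(-211563) + 213086*(-1/3742) = 128217*(-1/211563) - 106543/1871 = -42739/70521 - 106543/1871 = -7593483572/131944791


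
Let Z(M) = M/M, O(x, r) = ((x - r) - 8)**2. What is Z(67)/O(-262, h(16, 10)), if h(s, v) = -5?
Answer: 1/70225 ≈ 1.4240e-5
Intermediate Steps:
O(x, r) = (-8 + x - r)**2
Z(M) = 1
Z(67)/O(-262, h(16, 10)) = 1/(8 - 5 - 1*(-262))**2 = 1/(8 - 5 + 262)**2 = 1/265**2 = 1/70225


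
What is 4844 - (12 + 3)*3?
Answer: 4799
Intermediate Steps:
4844 - (12 + 3)*3 = 4844 - 15*3 = 4844 - 1*45 = 4844 - 45 = 4799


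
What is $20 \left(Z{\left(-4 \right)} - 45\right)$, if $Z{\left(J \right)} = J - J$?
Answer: $-900$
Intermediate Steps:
$Z{\left(J \right)} = 0$
$20 \left(Z{\left(-4 \right)} - 45\right) = 20 \left(0 - 45\right) = 20 \left(-45\right) = -900$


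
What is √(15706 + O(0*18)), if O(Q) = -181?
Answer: 15*√69 ≈ 124.60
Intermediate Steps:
√(15706 + O(0*18)) = √(15706 - 181) = √15525 = 15*√69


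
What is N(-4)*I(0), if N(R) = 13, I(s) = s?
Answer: 0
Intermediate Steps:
N(-4)*I(0) = 13*0 = 0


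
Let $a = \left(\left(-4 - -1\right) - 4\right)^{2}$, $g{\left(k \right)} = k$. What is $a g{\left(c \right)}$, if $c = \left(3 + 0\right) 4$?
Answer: $588$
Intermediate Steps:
$c = 12$ ($c = 3 \cdot 4 = 12$)
$a = 49$ ($a = \left(\left(-4 + 1\right) - 4\right)^{2} = \left(-3 - 4\right)^{2} = \left(-7\right)^{2} = 49$)
$a g{\left(c \right)} = 49 \cdot 12 = 588$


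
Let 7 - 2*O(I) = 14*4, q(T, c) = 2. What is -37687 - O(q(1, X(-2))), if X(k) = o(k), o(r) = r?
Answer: -75325/2 ≈ -37663.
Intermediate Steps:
X(k) = k
O(I) = -49/2 (O(I) = 7/2 - 7*4 = 7/2 - 1/2*56 = 7/2 - 28 = -49/2)
-37687 - O(q(1, X(-2))) = -37687 - 1*(-49/2) = -37687 + 49/2 = -75325/2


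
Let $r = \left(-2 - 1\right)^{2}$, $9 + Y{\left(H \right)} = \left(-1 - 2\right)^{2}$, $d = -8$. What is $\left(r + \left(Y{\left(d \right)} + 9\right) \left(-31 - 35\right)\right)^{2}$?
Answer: $342225$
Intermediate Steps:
$Y{\left(H \right)} = 0$ ($Y{\left(H \right)} = -9 + \left(-1 - 2\right)^{2} = -9 + \left(-3\right)^{2} = -9 + 9 = 0$)
$r = 9$ ($r = \left(-3\right)^{2} = 9$)
$\left(r + \left(Y{\left(d \right)} + 9\right) \left(-31 - 35\right)\right)^{2} = \left(9 + \left(0 + 9\right) \left(-31 - 35\right)\right)^{2} = \left(9 + 9 \left(-66\right)\right)^{2} = \left(9 - 594\right)^{2} = \left(-585\right)^{2} = 342225$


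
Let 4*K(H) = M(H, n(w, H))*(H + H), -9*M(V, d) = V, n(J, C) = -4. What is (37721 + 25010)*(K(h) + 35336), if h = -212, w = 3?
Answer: 18540272512/9 ≈ 2.0600e+9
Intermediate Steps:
M(V, d) = -V/9
K(H) = -H²/18 (K(H) = ((-H/9)*(H + H))/4 = ((-H/9)*(2*H))/4 = (-2*H²/9)/4 = -H²/18)
(37721 + 25010)*(K(h) + 35336) = (37721 + 25010)*(-1/18*(-212)² + 35336) = 62731*(-1/18*44944 + 35336) = 62731*(-22472/9 + 35336) = 62731*(295552/9) = 18540272512/9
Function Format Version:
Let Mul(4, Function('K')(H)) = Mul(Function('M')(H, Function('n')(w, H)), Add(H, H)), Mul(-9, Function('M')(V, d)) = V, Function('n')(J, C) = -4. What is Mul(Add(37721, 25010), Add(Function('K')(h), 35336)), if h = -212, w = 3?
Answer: Rational(18540272512, 9) ≈ 2.0600e+9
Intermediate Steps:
Function('M')(V, d) = Mul(Rational(-1, 9), V)
Function('K')(H) = Mul(Rational(-1, 18), Pow(H, 2)) (Function('K')(H) = Mul(Rational(1, 4), Mul(Mul(Rational(-1, 9), H), Add(H, H))) = Mul(Rational(1, 4), Mul(Mul(Rational(-1, 9), H), Mul(2, H))) = Mul(Rational(1, 4), Mul(Rational(-2, 9), Pow(H, 2))) = Mul(Rational(-1, 18), Pow(H, 2)))
Mul(Add(37721, 25010), Add(Function('K')(h), 35336)) = Mul(Add(37721, 25010), Add(Mul(Rational(-1, 18), Pow(-212, 2)), 35336)) = Mul(62731, Add(Mul(Rational(-1, 18), 44944), 35336)) = Mul(62731, Add(Rational(-22472, 9), 35336)) = Mul(62731, Rational(295552, 9)) = Rational(18540272512, 9)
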